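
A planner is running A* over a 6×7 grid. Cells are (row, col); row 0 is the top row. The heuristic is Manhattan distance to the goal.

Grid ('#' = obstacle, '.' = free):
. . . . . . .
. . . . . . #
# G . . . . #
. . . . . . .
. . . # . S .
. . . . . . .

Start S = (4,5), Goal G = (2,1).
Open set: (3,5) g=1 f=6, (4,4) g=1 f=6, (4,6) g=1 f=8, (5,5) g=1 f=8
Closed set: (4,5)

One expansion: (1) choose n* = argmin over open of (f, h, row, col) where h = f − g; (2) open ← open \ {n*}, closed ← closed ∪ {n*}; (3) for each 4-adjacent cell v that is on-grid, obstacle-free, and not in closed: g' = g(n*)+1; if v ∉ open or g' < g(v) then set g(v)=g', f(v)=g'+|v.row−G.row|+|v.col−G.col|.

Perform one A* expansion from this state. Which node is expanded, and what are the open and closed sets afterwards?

expanded=(3,5); open=[(2,5) g=2 f=6, (3,4) g=2 f=6, (3,6) g=2 f=8, (4,4) g=1 f=6, (4,6) g=1 f=8, (5,5) g=1 f=8]; closed=[(3,5), (4,5)]

step 1: expand (3,5) (f=6, h=5) → closed; open now [(2,5) g=2 f=6, (3,4) g=2 f=6, (3,6) g=2 f=8, (4,4) g=1 f=6, (4,6) g=1 f=8, (5,5) g=1 f=8]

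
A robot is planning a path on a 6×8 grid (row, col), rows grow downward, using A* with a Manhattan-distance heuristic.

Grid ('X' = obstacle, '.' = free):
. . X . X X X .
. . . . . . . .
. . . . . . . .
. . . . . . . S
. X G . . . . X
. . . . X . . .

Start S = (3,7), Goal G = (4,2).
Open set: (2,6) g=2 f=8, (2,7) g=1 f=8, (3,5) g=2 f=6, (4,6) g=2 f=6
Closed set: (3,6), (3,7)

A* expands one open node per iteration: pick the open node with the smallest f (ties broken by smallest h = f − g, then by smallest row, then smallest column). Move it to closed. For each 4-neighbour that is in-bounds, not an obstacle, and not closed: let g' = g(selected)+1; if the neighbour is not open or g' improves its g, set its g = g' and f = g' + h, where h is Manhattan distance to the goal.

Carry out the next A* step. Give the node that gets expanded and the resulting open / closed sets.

expanded=(3,5); open=[(2,5) g=3 f=8, (2,6) g=2 f=8, (2,7) g=1 f=8, (3,4) g=3 f=6, (4,5) g=3 f=6, (4,6) g=2 f=6]; closed=[(3,5), (3,6), (3,7)]

step 1: expand (3,5) (f=6, h=4) → closed; open now [(2,5) g=3 f=8, (2,6) g=2 f=8, (2,7) g=1 f=8, (3,4) g=3 f=6, (4,5) g=3 f=6, (4,6) g=2 f=6]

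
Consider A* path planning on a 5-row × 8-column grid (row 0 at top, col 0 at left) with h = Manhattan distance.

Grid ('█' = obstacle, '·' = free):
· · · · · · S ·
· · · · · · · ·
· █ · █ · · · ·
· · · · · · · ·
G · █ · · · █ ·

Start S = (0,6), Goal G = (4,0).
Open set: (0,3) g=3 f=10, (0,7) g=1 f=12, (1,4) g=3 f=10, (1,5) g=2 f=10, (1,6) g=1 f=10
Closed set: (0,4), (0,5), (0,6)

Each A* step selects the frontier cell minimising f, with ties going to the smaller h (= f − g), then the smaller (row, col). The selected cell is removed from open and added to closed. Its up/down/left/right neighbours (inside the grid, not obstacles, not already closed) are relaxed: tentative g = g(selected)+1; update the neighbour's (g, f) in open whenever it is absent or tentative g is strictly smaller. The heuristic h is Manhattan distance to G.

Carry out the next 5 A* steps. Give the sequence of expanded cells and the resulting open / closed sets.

step 1: expand (0,3) (f=10, h=7) → closed; open now [(0,2) g=4 f=10, (0,7) g=1 f=12, (1,3) g=4 f=10, (1,4) g=3 f=10, (1,5) g=2 f=10, (1,6) g=1 f=10]
step 2: expand (0,2) (f=10, h=6) → closed; open now [(0,1) g=5 f=10, (0,7) g=1 f=12, (1,2) g=5 f=10, (1,3) g=4 f=10, (1,4) g=3 f=10, (1,5) g=2 f=10, (1,6) g=1 f=10]
step 3: expand (0,1) (f=10, h=5) → closed; open now [(0,0) g=6 f=10, (0,7) g=1 f=12, (1,1) g=6 f=10, (1,2) g=5 f=10, (1,3) g=4 f=10, (1,4) g=3 f=10, (1,5) g=2 f=10, (1,6) g=1 f=10]
step 4: expand (0,0) (f=10, h=4) → closed; open now [(0,7) g=1 f=12, (1,0) g=7 f=10, (1,1) g=6 f=10, (1,2) g=5 f=10, (1,3) g=4 f=10, (1,4) g=3 f=10, (1,5) g=2 f=10, (1,6) g=1 f=10]
step 5: expand (1,0) (f=10, h=3) → closed; open now [(0,7) g=1 f=12, (1,1) g=6 f=10, (1,2) g=5 f=10, (1,3) g=4 f=10, (1,4) g=3 f=10, (1,5) g=2 f=10, (1,6) g=1 f=10, (2,0) g=8 f=10]

order=[(0,3) → (0,2) → (0,1) → (0,0) → (1,0)]; open=[(0,7) g=1 f=12, (1,1) g=6 f=10, (1,2) g=5 f=10, (1,3) g=4 f=10, (1,4) g=3 f=10, (1,5) g=2 f=10, (1,6) g=1 f=10, (2,0) g=8 f=10]; closed=[(0,0), (0,1), (0,2), (0,3), (0,4), (0,5), (0,6), (1,0)]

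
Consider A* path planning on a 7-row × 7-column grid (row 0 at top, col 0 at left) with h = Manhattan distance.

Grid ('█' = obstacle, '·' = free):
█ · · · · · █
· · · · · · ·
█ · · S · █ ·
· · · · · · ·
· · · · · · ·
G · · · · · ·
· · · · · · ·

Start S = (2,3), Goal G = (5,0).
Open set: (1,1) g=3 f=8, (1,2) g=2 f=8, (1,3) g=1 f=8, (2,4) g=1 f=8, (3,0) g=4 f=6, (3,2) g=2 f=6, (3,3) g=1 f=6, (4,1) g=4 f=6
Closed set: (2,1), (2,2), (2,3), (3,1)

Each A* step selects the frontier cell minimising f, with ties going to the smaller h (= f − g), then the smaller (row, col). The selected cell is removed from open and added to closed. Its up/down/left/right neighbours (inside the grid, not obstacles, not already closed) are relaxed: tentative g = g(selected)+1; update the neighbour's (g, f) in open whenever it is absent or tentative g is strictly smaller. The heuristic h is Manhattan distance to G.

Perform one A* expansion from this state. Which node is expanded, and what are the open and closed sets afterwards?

expanded=(3,0); open=[(1,1) g=3 f=8, (1,2) g=2 f=8, (1,3) g=1 f=8, (2,4) g=1 f=8, (3,2) g=2 f=6, (3,3) g=1 f=6, (4,0) g=5 f=6, (4,1) g=4 f=6]; closed=[(2,1), (2,2), (2,3), (3,0), (3,1)]

step 1: expand (3,0) (f=6, h=2) → closed; open now [(1,1) g=3 f=8, (1,2) g=2 f=8, (1,3) g=1 f=8, (2,4) g=1 f=8, (3,2) g=2 f=6, (3,3) g=1 f=6, (4,0) g=5 f=6, (4,1) g=4 f=6]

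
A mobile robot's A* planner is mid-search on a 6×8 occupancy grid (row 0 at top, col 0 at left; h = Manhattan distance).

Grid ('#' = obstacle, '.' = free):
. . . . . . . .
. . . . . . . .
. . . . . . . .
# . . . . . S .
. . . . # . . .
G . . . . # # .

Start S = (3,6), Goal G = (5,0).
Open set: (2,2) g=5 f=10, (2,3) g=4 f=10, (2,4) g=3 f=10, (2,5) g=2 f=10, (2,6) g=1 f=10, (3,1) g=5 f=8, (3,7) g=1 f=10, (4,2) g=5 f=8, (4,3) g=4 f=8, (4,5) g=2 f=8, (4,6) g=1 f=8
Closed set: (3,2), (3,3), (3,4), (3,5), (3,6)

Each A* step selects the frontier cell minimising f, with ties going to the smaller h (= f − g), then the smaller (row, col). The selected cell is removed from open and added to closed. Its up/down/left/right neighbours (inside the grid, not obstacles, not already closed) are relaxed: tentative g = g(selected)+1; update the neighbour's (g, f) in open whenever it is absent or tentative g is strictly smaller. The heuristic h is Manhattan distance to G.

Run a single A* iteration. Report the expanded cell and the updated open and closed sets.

expanded=(3,1); open=[(2,1) g=6 f=10, (2,2) g=5 f=10, (2,3) g=4 f=10, (2,4) g=3 f=10, (2,5) g=2 f=10, (2,6) g=1 f=10, (3,7) g=1 f=10, (4,1) g=6 f=8, (4,2) g=5 f=8, (4,3) g=4 f=8, (4,5) g=2 f=8, (4,6) g=1 f=8]; closed=[(3,1), (3,2), (3,3), (3,4), (3,5), (3,6)]

step 1: expand (3,1) (f=8, h=3) → closed; open now [(2,1) g=6 f=10, (2,2) g=5 f=10, (2,3) g=4 f=10, (2,4) g=3 f=10, (2,5) g=2 f=10, (2,6) g=1 f=10, (3,7) g=1 f=10, (4,1) g=6 f=8, (4,2) g=5 f=8, (4,3) g=4 f=8, (4,5) g=2 f=8, (4,6) g=1 f=8]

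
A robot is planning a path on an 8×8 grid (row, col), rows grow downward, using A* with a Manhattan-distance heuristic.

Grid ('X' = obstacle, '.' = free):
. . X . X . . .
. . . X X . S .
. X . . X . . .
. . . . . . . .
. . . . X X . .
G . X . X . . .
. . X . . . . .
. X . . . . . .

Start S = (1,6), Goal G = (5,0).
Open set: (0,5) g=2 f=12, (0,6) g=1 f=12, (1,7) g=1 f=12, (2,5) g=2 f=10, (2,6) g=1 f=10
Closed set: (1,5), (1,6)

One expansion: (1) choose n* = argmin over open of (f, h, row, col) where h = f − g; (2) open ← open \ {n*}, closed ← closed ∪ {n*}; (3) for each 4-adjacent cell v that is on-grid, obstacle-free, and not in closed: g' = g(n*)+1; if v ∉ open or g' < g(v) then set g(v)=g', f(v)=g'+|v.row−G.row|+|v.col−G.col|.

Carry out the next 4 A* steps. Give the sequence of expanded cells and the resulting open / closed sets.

step 1: expand (2,5) (f=10, h=8) → closed; open now [(0,5) g=2 f=12, (0,6) g=1 f=12, (1,7) g=1 f=12, (2,6) g=1 f=10, (3,5) g=3 f=10]
step 2: expand (3,5) (f=10, h=7) → closed; open now [(0,5) g=2 f=12, (0,6) g=1 f=12, (1,7) g=1 f=12, (2,6) g=1 f=10, (3,4) g=4 f=10, (3,6) g=4 f=12]
step 3: expand (3,4) (f=10, h=6) → closed; open now [(0,5) g=2 f=12, (0,6) g=1 f=12, (1,7) g=1 f=12, (2,6) g=1 f=10, (3,3) g=5 f=10, (3,6) g=4 f=12]
step 4: expand (3,3) (f=10, h=5) → closed; open now [(0,5) g=2 f=12, (0,6) g=1 f=12, (1,7) g=1 f=12, (2,3) g=6 f=12, (2,6) g=1 f=10, (3,2) g=6 f=10, (3,6) g=4 f=12, (4,3) g=6 f=10]

order=[(2,5) → (3,5) → (3,4) → (3,3)]; open=[(0,5) g=2 f=12, (0,6) g=1 f=12, (1,7) g=1 f=12, (2,3) g=6 f=12, (2,6) g=1 f=10, (3,2) g=6 f=10, (3,6) g=4 f=12, (4,3) g=6 f=10]; closed=[(1,5), (1,6), (2,5), (3,3), (3,4), (3,5)]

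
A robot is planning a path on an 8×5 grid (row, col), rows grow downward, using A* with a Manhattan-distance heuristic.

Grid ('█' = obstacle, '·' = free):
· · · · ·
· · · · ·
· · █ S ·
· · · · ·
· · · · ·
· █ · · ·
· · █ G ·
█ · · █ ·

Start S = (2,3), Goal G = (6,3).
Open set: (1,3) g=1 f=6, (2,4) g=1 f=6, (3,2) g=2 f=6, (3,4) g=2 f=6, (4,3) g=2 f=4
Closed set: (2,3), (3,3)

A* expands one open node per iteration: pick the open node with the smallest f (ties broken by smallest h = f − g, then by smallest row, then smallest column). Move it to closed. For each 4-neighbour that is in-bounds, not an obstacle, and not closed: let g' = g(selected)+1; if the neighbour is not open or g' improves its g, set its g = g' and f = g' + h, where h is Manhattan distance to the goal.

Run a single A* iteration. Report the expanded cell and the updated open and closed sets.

expanded=(4,3); open=[(1,3) g=1 f=6, (2,4) g=1 f=6, (3,2) g=2 f=6, (3,4) g=2 f=6, (4,2) g=3 f=6, (4,4) g=3 f=6, (5,3) g=3 f=4]; closed=[(2,3), (3,3), (4,3)]

step 1: expand (4,3) (f=4, h=2) → closed; open now [(1,3) g=1 f=6, (2,4) g=1 f=6, (3,2) g=2 f=6, (3,4) g=2 f=6, (4,2) g=3 f=6, (4,4) g=3 f=6, (5,3) g=3 f=4]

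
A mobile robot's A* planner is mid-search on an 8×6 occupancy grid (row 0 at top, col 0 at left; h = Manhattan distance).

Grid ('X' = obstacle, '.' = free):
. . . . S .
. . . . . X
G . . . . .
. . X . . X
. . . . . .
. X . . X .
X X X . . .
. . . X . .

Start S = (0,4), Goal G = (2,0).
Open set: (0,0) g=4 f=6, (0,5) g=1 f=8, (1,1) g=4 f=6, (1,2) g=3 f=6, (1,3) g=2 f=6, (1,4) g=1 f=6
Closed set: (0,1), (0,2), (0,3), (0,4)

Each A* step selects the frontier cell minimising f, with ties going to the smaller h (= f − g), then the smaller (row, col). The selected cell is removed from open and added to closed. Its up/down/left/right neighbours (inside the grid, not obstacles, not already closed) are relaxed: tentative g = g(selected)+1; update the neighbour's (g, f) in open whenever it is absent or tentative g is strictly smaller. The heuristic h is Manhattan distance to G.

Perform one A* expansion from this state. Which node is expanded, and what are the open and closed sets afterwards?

step 1: expand (0,0) (f=6, h=2) → closed; open now [(0,5) g=1 f=8, (1,0) g=5 f=6, (1,1) g=4 f=6, (1,2) g=3 f=6, (1,3) g=2 f=6, (1,4) g=1 f=6]

expanded=(0,0); open=[(0,5) g=1 f=8, (1,0) g=5 f=6, (1,1) g=4 f=6, (1,2) g=3 f=6, (1,3) g=2 f=6, (1,4) g=1 f=6]; closed=[(0,0), (0,1), (0,2), (0,3), (0,4)]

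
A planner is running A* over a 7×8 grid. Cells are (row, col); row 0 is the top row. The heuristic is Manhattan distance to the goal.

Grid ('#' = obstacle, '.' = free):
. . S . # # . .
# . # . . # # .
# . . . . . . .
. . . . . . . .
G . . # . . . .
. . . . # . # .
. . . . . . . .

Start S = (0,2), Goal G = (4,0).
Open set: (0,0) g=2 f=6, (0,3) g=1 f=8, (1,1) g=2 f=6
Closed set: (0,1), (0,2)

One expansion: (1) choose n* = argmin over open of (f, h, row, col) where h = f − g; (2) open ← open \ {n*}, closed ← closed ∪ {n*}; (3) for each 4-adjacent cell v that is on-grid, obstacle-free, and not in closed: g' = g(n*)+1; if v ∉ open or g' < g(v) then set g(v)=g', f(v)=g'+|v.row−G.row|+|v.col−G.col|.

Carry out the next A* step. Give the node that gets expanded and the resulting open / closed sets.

expanded=(0,0); open=[(0,3) g=1 f=8, (1,1) g=2 f=6]; closed=[(0,0), (0,1), (0,2)]

step 1: expand (0,0) (f=6, h=4) → closed; open now [(0,3) g=1 f=8, (1,1) g=2 f=6]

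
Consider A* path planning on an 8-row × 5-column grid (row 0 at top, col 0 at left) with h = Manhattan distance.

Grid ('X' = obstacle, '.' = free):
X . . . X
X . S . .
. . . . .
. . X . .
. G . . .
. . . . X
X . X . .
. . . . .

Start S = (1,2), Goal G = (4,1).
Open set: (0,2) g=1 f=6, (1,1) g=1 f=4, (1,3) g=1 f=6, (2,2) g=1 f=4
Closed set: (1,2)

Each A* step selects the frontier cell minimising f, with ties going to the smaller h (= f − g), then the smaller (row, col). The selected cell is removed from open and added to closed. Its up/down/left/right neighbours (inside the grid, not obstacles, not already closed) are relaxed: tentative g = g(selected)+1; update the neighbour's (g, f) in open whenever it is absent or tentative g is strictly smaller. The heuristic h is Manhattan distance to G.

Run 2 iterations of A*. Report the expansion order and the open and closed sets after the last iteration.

order=[(1,1) → (2,1)]; open=[(0,1) g=2 f=6, (0,2) g=1 f=6, (1,3) g=1 f=6, (2,0) g=3 f=6, (2,2) g=1 f=4, (3,1) g=3 f=4]; closed=[(1,1), (1,2), (2,1)]

step 1: expand (1,1) (f=4, h=3) → closed; open now [(0,1) g=2 f=6, (0,2) g=1 f=6, (1,3) g=1 f=6, (2,1) g=2 f=4, (2,2) g=1 f=4]
step 2: expand (2,1) (f=4, h=2) → closed; open now [(0,1) g=2 f=6, (0,2) g=1 f=6, (1,3) g=1 f=6, (2,0) g=3 f=6, (2,2) g=1 f=4, (3,1) g=3 f=4]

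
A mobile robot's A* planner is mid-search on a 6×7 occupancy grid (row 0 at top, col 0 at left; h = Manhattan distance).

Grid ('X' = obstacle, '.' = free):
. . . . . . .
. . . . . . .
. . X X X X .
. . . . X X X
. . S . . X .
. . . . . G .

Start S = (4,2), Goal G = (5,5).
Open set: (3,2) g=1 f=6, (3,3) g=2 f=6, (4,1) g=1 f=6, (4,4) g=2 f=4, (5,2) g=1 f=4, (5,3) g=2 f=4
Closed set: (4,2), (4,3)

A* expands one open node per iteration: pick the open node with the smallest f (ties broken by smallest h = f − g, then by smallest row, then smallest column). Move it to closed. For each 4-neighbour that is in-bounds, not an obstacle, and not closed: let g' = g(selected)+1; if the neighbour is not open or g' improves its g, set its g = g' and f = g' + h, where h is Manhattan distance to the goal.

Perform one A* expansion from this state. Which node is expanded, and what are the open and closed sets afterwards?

expanded=(4,4); open=[(3,2) g=1 f=6, (3,3) g=2 f=6, (4,1) g=1 f=6, (5,2) g=1 f=4, (5,3) g=2 f=4, (5,4) g=3 f=4]; closed=[(4,2), (4,3), (4,4)]

step 1: expand (4,4) (f=4, h=2) → closed; open now [(3,2) g=1 f=6, (3,3) g=2 f=6, (4,1) g=1 f=6, (5,2) g=1 f=4, (5,3) g=2 f=4, (5,4) g=3 f=4]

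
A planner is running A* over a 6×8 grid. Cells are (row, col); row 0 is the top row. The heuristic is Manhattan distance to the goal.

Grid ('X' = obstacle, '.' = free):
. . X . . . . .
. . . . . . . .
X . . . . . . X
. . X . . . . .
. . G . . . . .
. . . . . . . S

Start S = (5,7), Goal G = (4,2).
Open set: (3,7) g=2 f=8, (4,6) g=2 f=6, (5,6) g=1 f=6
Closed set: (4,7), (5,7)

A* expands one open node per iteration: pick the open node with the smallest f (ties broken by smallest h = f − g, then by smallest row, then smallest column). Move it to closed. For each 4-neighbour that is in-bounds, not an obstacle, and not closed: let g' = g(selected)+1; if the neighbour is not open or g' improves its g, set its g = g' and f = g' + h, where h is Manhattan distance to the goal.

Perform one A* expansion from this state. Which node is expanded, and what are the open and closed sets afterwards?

step 1: expand (4,6) (f=6, h=4) → closed; open now [(3,6) g=3 f=8, (3,7) g=2 f=8, (4,5) g=3 f=6, (5,6) g=1 f=6]

expanded=(4,6); open=[(3,6) g=3 f=8, (3,7) g=2 f=8, (4,5) g=3 f=6, (5,6) g=1 f=6]; closed=[(4,6), (4,7), (5,7)]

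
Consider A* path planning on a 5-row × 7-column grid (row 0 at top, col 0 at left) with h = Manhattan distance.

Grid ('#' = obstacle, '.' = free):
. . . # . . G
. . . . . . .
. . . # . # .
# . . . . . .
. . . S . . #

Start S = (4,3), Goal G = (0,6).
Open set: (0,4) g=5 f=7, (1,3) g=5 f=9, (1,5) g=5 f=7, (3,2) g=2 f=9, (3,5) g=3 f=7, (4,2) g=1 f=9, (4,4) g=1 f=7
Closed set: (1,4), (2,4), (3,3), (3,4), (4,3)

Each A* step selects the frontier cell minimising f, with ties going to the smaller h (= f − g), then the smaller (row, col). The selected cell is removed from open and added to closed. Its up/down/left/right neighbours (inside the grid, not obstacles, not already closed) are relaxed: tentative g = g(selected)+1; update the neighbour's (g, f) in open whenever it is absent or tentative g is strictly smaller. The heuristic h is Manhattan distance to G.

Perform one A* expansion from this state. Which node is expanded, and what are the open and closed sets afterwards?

step 1: expand (0,4) (f=7, h=2) → closed; open now [(0,5) g=6 f=7, (1,3) g=5 f=9, (1,5) g=5 f=7, (3,2) g=2 f=9, (3,5) g=3 f=7, (4,2) g=1 f=9, (4,4) g=1 f=7]

expanded=(0,4); open=[(0,5) g=6 f=7, (1,3) g=5 f=9, (1,5) g=5 f=7, (3,2) g=2 f=9, (3,5) g=3 f=7, (4,2) g=1 f=9, (4,4) g=1 f=7]; closed=[(0,4), (1,4), (2,4), (3,3), (3,4), (4,3)]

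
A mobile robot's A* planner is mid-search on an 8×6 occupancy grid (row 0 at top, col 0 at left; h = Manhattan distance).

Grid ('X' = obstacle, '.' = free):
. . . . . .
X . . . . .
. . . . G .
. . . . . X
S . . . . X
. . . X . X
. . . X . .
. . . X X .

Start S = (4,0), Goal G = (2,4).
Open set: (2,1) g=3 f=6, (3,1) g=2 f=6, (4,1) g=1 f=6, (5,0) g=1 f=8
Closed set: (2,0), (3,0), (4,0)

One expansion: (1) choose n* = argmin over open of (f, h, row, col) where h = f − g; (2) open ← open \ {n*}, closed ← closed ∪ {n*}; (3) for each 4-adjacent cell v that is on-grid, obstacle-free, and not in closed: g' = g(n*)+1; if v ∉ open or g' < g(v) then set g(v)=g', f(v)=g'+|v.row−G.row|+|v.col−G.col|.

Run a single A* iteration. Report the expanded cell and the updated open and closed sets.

expanded=(2,1); open=[(1,1) g=4 f=8, (2,2) g=4 f=6, (3,1) g=2 f=6, (4,1) g=1 f=6, (5,0) g=1 f=8]; closed=[(2,0), (2,1), (3,0), (4,0)]

step 1: expand (2,1) (f=6, h=3) → closed; open now [(1,1) g=4 f=8, (2,2) g=4 f=6, (3,1) g=2 f=6, (4,1) g=1 f=6, (5,0) g=1 f=8]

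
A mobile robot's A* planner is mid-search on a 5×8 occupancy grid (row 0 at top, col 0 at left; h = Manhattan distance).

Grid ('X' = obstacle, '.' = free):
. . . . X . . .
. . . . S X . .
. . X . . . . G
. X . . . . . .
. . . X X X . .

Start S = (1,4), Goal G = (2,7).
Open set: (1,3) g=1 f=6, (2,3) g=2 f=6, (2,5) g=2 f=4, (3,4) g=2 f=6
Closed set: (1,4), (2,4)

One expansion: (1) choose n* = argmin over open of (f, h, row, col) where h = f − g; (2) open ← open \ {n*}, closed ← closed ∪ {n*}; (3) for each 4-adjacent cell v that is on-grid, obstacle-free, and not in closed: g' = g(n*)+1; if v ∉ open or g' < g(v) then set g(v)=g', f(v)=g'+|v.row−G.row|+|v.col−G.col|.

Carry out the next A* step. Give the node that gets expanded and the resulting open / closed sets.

step 1: expand (2,5) (f=4, h=2) → closed; open now [(1,3) g=1 f=6, (2,3) g=2 f=6, (2,6) g=3 f=4, (3,4) g=2 f=6, (3,5) g=3 f=6]

expanded=(2,5); open=[(1,3) g=1 f=6, (2,3) g=2 f=6, (2,6) g=3 f=4, (3,4) g=2 f=6, (3,5) g=3 f=6]; closed=[(1,4), (2,4), (2,5)]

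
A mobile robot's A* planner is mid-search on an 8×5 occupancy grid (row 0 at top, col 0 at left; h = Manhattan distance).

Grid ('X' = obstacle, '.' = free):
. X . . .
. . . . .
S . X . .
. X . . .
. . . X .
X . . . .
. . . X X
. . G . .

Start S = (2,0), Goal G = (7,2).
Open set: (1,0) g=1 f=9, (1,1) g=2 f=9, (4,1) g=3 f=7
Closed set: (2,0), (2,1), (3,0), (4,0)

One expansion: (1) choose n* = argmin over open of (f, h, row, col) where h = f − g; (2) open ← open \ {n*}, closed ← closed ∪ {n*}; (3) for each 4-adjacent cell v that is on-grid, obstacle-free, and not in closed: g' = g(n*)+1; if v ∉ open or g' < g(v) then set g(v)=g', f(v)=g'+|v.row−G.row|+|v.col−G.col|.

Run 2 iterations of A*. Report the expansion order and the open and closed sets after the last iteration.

order=[(4,1) → (4,2)]; open=[(1,0) g=1 f=9, (1,1) g=2 f=9, (3,2) g=5 f=9, (5,1) g=4 f=7, (5,2) g=5 f=7]; closed=[(2,0), (2,1), (3,0), (4,0), (4,1), (4,2)]

step 1: expand (4,1) (f=7, h=4) → closed; open now [(1,0) g=1 f=9, (1,1) g=2 f=9, (4,2) g=4 f=7, (5,1) g=4 f=7]
step 2: expand (4,2) (f=7, h=3) → closed; open now [(1,0) g=1 f=9, (1,1) g=2 f=9, (3,2) g=5 f=9, (5,1) g=4 f=7, (5,2) g=5 f=7]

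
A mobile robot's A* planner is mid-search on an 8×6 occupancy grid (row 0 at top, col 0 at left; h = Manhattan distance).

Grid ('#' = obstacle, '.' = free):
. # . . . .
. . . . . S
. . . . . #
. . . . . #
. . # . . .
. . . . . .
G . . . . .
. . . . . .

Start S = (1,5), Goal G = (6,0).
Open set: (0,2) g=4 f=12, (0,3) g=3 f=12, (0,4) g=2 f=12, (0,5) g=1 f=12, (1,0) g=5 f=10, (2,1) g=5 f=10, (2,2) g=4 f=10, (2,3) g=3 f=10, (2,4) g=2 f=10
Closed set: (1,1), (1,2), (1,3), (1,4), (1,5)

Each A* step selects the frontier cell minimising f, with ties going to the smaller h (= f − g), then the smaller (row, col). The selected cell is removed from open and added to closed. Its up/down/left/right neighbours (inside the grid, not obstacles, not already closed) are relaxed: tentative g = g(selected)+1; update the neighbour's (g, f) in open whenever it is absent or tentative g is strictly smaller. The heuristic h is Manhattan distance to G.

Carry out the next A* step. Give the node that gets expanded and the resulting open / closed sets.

expanded=(1,0); open=[(0,0) g=6 f=12, (0,2) g=4 f=12, (0,3) g=3 f=12, (0,4) g=2 f=12, (0,5) g=1 f=12, (2,0) g=6 f=10, (2,1) g=5 f=10, (2,2) g=4 f=10, (2,3) g=3 f=10, (2,4) g=2 f=10]; closed=[(1,0), (1,1), (1,2), (1,3), (1,4), (1,5)]

step 1: expand (1,0) (f=10, h=5) → closed; open now [(0,0) g=6 f=12, (0,2) g=4 f=12, (0,3) g=3 f=12, (0,4) g=2 f=12, (0,5) g=1 f=12, (2,0) g=6 f=10, (2,1) g=5 f=10, (2,2) g=4 f=10, (2,3) g=3 f=10, (2,4) g=2 f=10]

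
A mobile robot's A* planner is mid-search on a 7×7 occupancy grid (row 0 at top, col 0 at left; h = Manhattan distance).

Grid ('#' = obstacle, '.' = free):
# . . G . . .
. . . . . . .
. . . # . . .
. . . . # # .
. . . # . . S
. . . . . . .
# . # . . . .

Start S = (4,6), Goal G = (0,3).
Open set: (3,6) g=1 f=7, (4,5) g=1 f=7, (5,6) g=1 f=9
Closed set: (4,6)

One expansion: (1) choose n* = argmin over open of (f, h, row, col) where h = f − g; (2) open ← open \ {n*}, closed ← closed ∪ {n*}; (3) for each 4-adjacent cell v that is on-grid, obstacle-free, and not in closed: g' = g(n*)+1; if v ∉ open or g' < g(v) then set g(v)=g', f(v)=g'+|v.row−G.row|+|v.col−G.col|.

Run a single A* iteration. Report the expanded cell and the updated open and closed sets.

expanded=(3,6); open=[(2,6) g=2 f=7, (4,5) g=1 f=7, (5,6) g=1 f=9]; closed=[(3,6), (4,6)]

step 1: expand (3,6) (f=7, h=6) → closed; open now [(2,6) g=2 f=7, (4,5) g=1 f=7, (5,6) g=1 f=9]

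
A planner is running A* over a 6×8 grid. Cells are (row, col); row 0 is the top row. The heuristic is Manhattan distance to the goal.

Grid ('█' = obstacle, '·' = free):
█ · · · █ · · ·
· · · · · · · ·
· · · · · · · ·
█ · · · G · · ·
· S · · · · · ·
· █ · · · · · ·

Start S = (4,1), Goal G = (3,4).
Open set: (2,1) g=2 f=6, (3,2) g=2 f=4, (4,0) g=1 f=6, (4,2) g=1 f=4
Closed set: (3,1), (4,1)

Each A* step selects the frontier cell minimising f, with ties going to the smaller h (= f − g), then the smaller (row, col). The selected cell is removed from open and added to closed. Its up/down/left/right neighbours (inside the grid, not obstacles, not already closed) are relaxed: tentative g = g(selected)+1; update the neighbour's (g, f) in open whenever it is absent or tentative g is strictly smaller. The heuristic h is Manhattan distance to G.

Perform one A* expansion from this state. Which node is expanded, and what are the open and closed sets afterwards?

expanded=(3,2); open=[(2,1) g=2 f=6, (2,2) g=3 f=6, (3,3) g=3 f=4, (4,0) g=1 f=6, (4,2) g=1 f=4]; closed=[(3,1), (3,2), (4,1)]

step 1: expand (3,2) (f=4, h=2) → closed; open now [(2,1) g=2 f=6, (2,2) g=3 f=6, (3,3) g=3 f=4, (4,0) g=1 f=6, (4,2) g=1 f=4]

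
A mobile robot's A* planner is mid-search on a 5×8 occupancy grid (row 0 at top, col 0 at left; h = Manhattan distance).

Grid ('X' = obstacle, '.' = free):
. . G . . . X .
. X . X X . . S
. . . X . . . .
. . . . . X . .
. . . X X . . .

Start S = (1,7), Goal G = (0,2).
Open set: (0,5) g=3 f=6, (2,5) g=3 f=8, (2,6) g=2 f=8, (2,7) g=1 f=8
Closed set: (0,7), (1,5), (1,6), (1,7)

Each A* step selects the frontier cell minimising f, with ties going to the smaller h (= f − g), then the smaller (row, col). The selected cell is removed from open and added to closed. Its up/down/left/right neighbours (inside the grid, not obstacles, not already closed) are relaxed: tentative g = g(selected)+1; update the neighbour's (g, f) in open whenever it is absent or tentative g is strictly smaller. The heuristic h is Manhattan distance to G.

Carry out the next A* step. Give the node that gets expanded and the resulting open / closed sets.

expanded=(0,5); open=[(0,4) g=4 f=6, (2,5) g=3 f=8, (2,6) g=2 f=8, (2,7) g=1 f=8]; closed=[(0,5), (0,7), (1,5), (1,6), (1,7)]

step 1: expand (0,5) (f=6, h=3) → closed; open now [(0,4) g=4 f=6, (2,5) g=3 f=8, (2,6) g=2 f=8, (2,7) g=1 f=8]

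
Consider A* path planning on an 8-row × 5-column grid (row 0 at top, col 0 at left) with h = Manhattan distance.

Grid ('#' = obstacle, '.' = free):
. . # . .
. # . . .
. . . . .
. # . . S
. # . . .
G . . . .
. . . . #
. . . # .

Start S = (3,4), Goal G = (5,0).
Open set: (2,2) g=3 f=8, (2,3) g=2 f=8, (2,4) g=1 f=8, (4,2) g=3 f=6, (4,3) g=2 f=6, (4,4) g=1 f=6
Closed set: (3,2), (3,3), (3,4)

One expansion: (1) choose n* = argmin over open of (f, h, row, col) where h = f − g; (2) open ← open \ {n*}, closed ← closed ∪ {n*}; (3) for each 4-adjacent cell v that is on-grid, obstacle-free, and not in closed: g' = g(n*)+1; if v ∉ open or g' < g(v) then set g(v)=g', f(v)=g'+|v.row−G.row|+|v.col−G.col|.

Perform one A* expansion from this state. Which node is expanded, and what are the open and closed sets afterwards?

expanded=(4,2); open=[(2,2) g=3 f=8, (2,3) g=2 f=8, (2,4) g=1 f=8, (4,3) g=2 f=6, (4,4) g=1 f=6, (5,2) g=4 f=6]; closed=[(3,2), (3,3), (3,4), (4,2)]

step 1: expand (4,2) (f=6, h=3) → closed; open now [(2,2) g=3 f=8, (2,3) g=2 f=8, (2,4) g=1 f=8, (4,3) g=2 f=6, (4,4) g=1 f=6, (5,2) g=4 f=6]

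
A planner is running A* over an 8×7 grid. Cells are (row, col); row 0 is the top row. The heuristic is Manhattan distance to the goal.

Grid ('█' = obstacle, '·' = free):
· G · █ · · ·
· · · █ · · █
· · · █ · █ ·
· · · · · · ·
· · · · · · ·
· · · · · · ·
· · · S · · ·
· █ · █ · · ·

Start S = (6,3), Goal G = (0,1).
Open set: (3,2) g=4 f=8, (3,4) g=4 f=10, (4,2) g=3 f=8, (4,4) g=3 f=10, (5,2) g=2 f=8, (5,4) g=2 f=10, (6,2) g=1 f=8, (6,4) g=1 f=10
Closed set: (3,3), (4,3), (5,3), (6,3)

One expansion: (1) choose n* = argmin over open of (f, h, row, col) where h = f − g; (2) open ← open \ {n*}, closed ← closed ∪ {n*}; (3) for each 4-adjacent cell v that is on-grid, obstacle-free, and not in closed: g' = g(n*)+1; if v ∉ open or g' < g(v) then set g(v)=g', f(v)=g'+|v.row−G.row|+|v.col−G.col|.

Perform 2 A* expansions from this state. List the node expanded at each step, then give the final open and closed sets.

step 1: expand (3,2) (f=8, h=4) → closed; open now [(2,2) g=5 f=8, (3,1) g=5 f=8, (3,4) g=4 f=10, (4,2) g=3 f=8, (4,4) g=3 f=10, (5,2) g=2 f=8, (5,4) g=2 f=10, (6,2) g=1 f=8, (6,4) g=1 f=10]
step 2: expand (2,2) (f=8, h=3) → closed; open now [(1,2) g=6 f=8, (2,1) g=6 f=8, (3,1) g=5 f=8, (3,4) g=4 f=10, (4,2) g=3 f=8, (4,4) g=3 f=10, (5,2) g=2 f=8, (5,4) g=2 f=10, (6,2) g=1 f=8, (6,4) g=1 f=10]

order=[(3,2) → (2,2)]; open=[(1,2) g=6 f=8, (2,1) g=6 f=8, (3,1) g=5 f=8, (3,4) g=4 f=10, (4,2) g=3 f=8, (4,4) g=3 f=10, (5,2) g=2 f=8, (5,4) g=2 f=10, (6,2) g=1 f=8, (6,4) g=1 f=10]; closed=[(2,2), (3,2), (3,3), (4,3), (5,3), (6,3)]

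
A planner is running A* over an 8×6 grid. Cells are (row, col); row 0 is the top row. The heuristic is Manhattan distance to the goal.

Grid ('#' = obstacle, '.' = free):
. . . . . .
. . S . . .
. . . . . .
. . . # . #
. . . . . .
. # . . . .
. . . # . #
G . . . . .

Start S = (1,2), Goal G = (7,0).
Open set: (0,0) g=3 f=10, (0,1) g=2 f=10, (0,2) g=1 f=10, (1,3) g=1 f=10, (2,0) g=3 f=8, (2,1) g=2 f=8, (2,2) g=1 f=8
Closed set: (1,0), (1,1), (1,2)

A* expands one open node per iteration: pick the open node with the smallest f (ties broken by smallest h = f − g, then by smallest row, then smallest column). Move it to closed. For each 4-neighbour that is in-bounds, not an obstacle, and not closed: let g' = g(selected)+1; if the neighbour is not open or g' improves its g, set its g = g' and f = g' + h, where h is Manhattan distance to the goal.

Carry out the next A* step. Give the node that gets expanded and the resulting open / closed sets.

step 1: expand (2,0) (f=8, h=5) → closed; open now [(0,0) g=3 f=10, (0,1) g=2 f=10, (0,2) g=1 f=10, (1,3) g=1 f=10, (2,1) g=2 f=8, (2,2) g=1 f=8, (3,0) g=4 f=8]

expanded=(2,0); open=[(0,0) g=3 f=10, (0,1) g=2 f=10, (0,2) g=1 f=10, (1,3) g=1 f=10, (2,1) g=2 f=8, (2,2) g=1 f=8, (3,0) g=4 f=8]; closed=[(1,0), (1,1), (1,2), (2,0)]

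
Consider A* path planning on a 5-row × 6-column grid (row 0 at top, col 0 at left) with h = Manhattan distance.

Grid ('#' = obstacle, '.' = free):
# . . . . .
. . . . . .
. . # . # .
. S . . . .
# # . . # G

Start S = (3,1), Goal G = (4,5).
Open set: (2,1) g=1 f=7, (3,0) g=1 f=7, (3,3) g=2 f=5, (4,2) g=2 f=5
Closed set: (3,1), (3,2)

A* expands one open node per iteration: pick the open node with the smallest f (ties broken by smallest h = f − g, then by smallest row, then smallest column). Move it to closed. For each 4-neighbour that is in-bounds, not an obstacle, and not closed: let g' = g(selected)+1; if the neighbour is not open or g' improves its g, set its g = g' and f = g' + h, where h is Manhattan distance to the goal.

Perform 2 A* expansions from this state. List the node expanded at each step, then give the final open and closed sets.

order=[(3,3) → (3,4)]; open=[(2,1) g=1 f=7, (2,3) g=3 f=7, (3,0) g=1 f=7, (3,5) g=4 f=5, (4,2) g=2 f=5, (4,3) g=3 f=5]; closed=[(3,1), (3,2), (3,3), (3,4)]

step 1: expand (3,3) (f=5, h=3) → closed; open now [(2,1) g=1 f=7, (2,3) g=3 f=7, (3,0) g=1 f=7, (3,4) g=3 f=5, (4,2) g=2 f=5, (4,3) g=3 f=5]
step 2: expand (3,4) (f=5, h=2) → closed; open now [(2,1) g=1 f=7, (2,3) g=3 f=7, (3,0) g=1 f=7, (3,5) g=4 f=5, (4,2) g=2 f=5, (4,3) g=3 f=5]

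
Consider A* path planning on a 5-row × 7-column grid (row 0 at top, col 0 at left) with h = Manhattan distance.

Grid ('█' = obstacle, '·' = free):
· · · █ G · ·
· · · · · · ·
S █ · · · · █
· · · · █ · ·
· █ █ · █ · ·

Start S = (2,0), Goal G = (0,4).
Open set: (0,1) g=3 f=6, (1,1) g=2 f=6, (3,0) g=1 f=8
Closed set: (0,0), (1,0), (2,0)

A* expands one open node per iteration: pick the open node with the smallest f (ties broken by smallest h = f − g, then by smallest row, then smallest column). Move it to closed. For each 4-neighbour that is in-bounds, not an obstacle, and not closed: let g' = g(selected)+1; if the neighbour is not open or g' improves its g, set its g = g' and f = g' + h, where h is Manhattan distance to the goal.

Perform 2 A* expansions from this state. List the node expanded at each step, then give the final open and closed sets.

order=[(0,1) → (0,2)]; open=[(1,1) g=2 f=6, (1,2) g=5 f=8, (3,0) g=1 f=8]; closed=[(0,0), (0,1), (0,2), (1,0), (2,0)]

step 1: expand (0,1) (f=6, h=3) → closed; open now [(0,2) g=4 f=6, (1,1) g=2 f=6, (3,0) g=1 f=8]
step 2: expand (0,2) (f=6, h=2) → closed; open now [(1,1) g=2 f=6, (1,2) g=5 f=8, (3,0) g=1 f=8]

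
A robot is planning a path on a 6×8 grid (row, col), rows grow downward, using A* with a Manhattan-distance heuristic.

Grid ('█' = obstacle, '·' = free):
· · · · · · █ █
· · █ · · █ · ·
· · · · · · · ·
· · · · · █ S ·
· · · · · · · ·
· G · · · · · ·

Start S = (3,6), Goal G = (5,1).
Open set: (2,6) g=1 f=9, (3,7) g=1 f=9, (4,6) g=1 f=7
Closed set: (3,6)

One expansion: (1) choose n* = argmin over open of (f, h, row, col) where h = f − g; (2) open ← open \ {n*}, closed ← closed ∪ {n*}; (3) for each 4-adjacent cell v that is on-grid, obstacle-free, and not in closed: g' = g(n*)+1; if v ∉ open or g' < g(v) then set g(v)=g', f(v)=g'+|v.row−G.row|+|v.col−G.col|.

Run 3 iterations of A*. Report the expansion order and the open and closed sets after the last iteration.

step 1: expand (4,6) (f=7, h=6) → closed; open now [(2,6) g=1 f=9, (3,7) g=1 f=9, (4,5) g=2 f=7, (4,7) g=2 f=9, (5,6) g=2 f=7]
step 2: expand (4,5) (f=7, h=5) → closed; open now [(2,6) g=1 f=9, (3,7) g=1 f=9, (4,4) g=3 f=7, (4,7) g=2 f=9, (5,5) g=3 f=7, (5,6) g=2 f=7]
step 3: expand (4,4) (f=7, h=4) → closed; open now [(2,6) g=1 f=9, (3,4) g=4 f=9, (3,7) g=1 f=9, (4,3) g=4 f=7, (4,7) g=2 f=9, (5,4) g=4 f=7, (5,5) g=3 f=7, (5,6) g=2 f=7]

order=[(4,6) → (4,5) → (4,4)]; open=[(2,6) g=1 f=9, (3,4) g=4 f=9, (3,7) g=1 f=9, (4,3) g=4 f=7, (4,7) g=2 f=9, (5,4) g=4 f=7, (5,5) g=3 f=7, (5,6) g=2 f=7]; closed=[(3,6), (4,4), (4,5), (4,6)]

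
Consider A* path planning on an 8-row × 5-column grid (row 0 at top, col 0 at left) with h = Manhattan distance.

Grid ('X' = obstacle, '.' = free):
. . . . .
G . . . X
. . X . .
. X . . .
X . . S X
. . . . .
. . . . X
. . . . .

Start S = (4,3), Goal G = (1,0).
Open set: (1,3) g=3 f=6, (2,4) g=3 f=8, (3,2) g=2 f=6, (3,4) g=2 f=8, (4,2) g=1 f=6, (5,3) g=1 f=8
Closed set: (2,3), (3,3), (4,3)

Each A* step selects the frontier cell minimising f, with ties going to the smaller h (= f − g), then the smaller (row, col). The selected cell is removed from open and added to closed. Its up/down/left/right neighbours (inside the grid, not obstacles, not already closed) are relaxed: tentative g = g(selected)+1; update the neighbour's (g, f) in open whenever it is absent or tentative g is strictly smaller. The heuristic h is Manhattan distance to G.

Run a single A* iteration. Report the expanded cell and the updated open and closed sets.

expanded=(1,3); open=[(0,3) g=4 f=8, (1,2) g=4 f=6, (2,4) g=3 f=8, (3,2) g=2 f=6, (3,4) g=2 f=8, (4,2) g=1 f=6, (5,3) g=1 f=8]; closed=[(1,3), (2,3), (3,3), (4,3)]

step 1: expand (1,3) (f=6, h=3) → closed; open now [(0,3) g=4 f=8, (1,2) g=4 f=6, (2,4) g=3 f=8, (3,2) g=2 f=6, (3,4) g=2 f=8, (4,2) g=1 f=6, (5,3) g=1 f=8]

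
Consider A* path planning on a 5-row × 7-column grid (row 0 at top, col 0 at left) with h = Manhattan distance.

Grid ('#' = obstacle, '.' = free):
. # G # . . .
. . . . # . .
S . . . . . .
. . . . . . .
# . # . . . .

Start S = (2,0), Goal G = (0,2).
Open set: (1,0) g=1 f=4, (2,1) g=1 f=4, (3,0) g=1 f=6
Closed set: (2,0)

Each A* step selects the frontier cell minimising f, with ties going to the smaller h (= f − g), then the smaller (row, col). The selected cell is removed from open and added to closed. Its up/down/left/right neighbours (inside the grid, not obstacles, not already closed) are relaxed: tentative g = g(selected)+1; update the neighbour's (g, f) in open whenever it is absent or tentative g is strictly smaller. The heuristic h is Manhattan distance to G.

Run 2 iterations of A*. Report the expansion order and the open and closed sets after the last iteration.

step 1: expand (1,0) (f=4, h=3) → closed; open now [(0,0) g=2 f=4, (1,1) g=2 f=4, (2,1) g=1 f=4, (3,0) g=1 f=6]
step 2: expand (0,0) (f=4, h=2) → closed; open now [(1,1) g=2 f=4, (2,1) g=1 f=4, (3,0) g=1 f=6]

order=[(1,0) → (0,0)]; open=[(1,1) g=2 f=4, (2,1) g=1 f=4, (3,0) g=1 f=6]; closed=[(0,0), (1,0), (2,0)]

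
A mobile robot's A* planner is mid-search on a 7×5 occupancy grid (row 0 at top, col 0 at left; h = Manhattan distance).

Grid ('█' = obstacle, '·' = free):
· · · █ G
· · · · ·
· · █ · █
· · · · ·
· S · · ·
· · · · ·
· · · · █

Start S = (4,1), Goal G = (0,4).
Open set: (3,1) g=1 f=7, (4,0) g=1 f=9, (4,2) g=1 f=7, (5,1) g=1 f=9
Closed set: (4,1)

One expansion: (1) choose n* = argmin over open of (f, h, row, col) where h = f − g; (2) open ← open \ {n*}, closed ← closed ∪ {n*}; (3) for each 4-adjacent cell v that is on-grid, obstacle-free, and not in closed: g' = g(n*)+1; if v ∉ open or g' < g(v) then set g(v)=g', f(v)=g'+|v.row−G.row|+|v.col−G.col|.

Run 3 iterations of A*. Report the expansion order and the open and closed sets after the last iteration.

step 1: expand (3,1) (f=7, h=6) → closed; open now [(2,1) g=2 f=7, (3,0) g=2 f=9, (3,2) g=2 f=7, (4,0) g=1 f=9, (4,2) g=1 f=7, (5,1) g=1 f=9]
step 2: expand (2,1) (f=7, h=5) → closed; open now [(1,1) g=3 f=7, (2,0) g=3 f=9, (3,0) g=2 f=9, (3,2) g=2 f=7, (4,0) g=1 f=9, (4,2) g=1 f=7, (5,1) g=1 f=9]
step 3: expand (1,1) (f=7, h=4) → closed; open now [(0,1) g=4 f=7, (1,0) g=4 f=9, (1,2) g=4 f=7, (2,0) g=3 f=9, (3,0) g=2 f=9, (3,2) g=2 f=7, (4,0) g=1 f=9, (4,2) g=1 f=7, (5,1) g=1 f=9]

order=[(3,1) → (2,1) → (1,1)]; open=[(0,1) g=4 f=7, (1,0) g=4 f=9, (1,2) g=4 f=7, (2,0) g=3 f=9, (3,0) g=2 f=9, (3,2) g=2 f=7, (4,0) g=1 f=9, (4,2) g=1 f=7, (5,1) g=1 f=9]; closed=[(1,1), (2,1), (3,1), (4,1)]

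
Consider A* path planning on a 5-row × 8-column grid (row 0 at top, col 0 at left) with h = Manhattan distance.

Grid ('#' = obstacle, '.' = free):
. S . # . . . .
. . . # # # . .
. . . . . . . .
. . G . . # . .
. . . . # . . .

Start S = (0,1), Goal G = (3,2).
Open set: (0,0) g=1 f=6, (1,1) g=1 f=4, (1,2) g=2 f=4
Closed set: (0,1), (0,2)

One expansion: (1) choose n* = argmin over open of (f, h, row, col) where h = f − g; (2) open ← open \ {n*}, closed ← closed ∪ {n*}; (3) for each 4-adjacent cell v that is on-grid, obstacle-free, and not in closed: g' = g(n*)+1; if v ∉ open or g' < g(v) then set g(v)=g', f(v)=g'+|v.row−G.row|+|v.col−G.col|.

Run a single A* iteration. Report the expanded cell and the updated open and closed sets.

expanded=(1,2); open=[(0,0) g=1 f=6, (1,1) g=1 f=4, (2,2) g=3 f=4]; closed=[(0,1), (0,2), (1,2)]

step 1: expand (1,2) (f=4, h=2) → closed; open now [(0,0) g=1 f=6, (1,1) g=1 f=4, (2,2) g=3 f=4]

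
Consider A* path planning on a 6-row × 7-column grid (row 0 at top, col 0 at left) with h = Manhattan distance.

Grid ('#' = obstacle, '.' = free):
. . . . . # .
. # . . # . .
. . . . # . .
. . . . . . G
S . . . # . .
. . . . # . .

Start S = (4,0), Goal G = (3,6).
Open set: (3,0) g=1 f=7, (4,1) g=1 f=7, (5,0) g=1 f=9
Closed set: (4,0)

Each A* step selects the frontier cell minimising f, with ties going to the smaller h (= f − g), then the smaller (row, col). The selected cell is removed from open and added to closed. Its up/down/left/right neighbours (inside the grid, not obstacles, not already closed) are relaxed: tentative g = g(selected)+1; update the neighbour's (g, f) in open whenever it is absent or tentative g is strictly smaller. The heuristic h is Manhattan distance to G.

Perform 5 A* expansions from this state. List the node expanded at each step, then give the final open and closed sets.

step 1: expand (3,0) (f=7, h=6) → closed; open now [(2,0) g=2 f=9, (3,1) g=2 f=7, (4,1) g=1 f=7, (5,0) g=1 f=9]
step 2: expand (3,1) (f=7, h=5) → closed; open now [(2,0) g=2 f=9, (2,1) g=3 f=9, (3,2) g=3 f=7, (4,1) g=1 f=7, (5,0) g=1 f=9]
step 3: expand (3,2) (f=7, h=4) → closed; open now [(2,0) g=2 f=9, (2,1) g=3 f=9, (2,2) g=4 f=9, (3,3) g=4 f=7, (4,1) g=1 f=7, (4,2) g=4 f=9, (5,0) g=1 f=9]
step 4: expand (3,3) (f=7, h=3) → closed; open now [(2,0) g=2 f=9, (2,1) g=3 f=9, (2,2) g=4 f=9, (2,3) g=5 f=9, (3,4) g=5 f=7, (4,1) g=1 f=7, (4,2) g=4 f=9, (4,3) g=5 f=9, (5,0) g=1 f=9]
step 5: expand (3,4) (f=7, h=2) → closed; open now [(2,0) g=2 f=9, (2,1) g=3 f=9, (2,2) g=4 f=9, (2,3) g=5 f=9, (3,5) g=6 f=7, (4,1) g=1 f=7, (4,2) g=4 f=9, (4,3) g=5 f=9, (5,0) g=1 f=9]

order=[(3,0) → (3,1) → (3,2) → (3,3) → (3,4)]; open=[(2,0) g=2 f=9, (2,1) g=3 f=9, (2,2) g=4 f=9, (2,3) g=5 f=9, (3,5) g=6 f=7, (4,1) g=1 f=7, (4,2) g=4 f=9, (4,3) g=5 f=9, (5,0) g=1 f=9]; closed=[(3,0), (3,1), (3,2), (3,3), (3,4), (4,0)]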